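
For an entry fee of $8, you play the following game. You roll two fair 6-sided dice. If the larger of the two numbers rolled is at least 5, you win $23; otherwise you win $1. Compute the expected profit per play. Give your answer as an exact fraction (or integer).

E[payout] = (4/9)·1 + (5/9)·23 = 119/9
Expected profit = 119/9 − 8 = 47/9

47/9 dollars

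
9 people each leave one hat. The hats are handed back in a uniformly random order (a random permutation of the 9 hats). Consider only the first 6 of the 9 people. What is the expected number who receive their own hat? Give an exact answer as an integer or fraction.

2/3

Let Xᵢ = 1 if person i gets their own hat. For each i, P(Xᵢ=1) = 1/9.
By linearity of expectation, E[X₁+…+X_6] = 6·(1/9) = 2/3.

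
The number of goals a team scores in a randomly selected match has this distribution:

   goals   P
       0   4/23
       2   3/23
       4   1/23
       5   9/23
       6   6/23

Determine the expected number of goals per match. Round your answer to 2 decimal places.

3.96

E[X] = (4/23)·0 + (3/23)·2 + (1/23)·4 + (9/23)·5 + (6/23)·6
     = 91/23 ≈ 3.96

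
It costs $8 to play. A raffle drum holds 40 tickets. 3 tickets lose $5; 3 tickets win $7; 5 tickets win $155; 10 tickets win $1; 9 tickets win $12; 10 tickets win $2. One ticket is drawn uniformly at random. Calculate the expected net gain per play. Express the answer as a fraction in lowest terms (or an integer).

599/40 dollars

E[payout] = (3/40)·(-5) + (3/40)·7 + (5/40)·155 + (10/40)·1 + (9/40)·12 + (10/40)·2 = 919/40
Expected profit = 919/40 − 8 = 599/40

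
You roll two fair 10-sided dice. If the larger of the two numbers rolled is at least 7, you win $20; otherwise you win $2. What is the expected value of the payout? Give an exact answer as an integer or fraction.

E[payout] = (9/25)·2 + (16/25)·20 = 338/25

338/25 dollars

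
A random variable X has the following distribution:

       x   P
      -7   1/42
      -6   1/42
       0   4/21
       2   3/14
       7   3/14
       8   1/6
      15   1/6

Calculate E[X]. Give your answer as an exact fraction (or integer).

E[X] = (1/42)·(-7) + (1/42)·(-6) + (4/21)·0 + (3/14)·2 + (3/14)·7 + (1/6)·8 + (1/6)·15
     = 229/42

229/42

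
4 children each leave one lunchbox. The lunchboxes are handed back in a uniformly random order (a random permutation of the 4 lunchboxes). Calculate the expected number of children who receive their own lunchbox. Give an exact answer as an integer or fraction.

Let Xᵢ = 1 if person i gets their own lunchbox. For each i, P(Xᵢ=1) = 1/4.
By linearity of expectation, E[X₁+…+X_4] = 4·(1/4) = 1.

1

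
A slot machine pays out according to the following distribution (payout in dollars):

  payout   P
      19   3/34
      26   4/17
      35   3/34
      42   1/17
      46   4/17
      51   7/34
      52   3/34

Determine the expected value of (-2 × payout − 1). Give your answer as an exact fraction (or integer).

-1352/17

E[-2x-1] = (3/34)·(-39) + (4/17)·(-53) + (3/34)·(-71) + (1/17)·(-85) + (4/17)·(-93) + (7/34)·(-103) + (3/34)·(-105)
     = -1352/17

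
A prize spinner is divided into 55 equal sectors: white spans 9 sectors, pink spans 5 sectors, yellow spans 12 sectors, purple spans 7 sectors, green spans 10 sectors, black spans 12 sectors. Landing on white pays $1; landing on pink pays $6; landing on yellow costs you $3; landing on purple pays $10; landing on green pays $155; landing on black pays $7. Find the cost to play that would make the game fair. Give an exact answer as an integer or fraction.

E[payout] = (9/55)·1 + (5/55)·6 + (12/55)·(-3) + (7/55)·10 + (10/55)·155 + (12/55)·7 = 1707/55
Fair fee = E[payout] = 1707/55

1707/55 dollars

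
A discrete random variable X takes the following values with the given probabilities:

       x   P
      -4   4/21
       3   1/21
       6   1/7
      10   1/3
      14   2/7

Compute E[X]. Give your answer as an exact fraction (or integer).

E[X] = (4/21)·(-4) + (1/21)·3 + (1/7)·6 + (1/3)·10 + (2/7)·14
     = 53/7

53/7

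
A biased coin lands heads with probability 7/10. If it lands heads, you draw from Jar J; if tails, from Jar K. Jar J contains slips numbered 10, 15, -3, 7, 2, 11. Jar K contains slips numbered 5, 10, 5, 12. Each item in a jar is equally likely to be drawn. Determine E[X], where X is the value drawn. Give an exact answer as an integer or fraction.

73/10

E[X | Jar J] = (10 + 15 − 3 + 7 + 2 + 11)/6 = 7
E[X | Jar K] = (5 + 10 + 5 + 12)/4 = 8
E[X] = (7/10)·7 + (3/10)·8 = 73/10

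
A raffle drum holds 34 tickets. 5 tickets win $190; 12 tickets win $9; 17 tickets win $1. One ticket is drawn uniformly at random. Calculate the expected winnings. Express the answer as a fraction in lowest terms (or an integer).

1075/34 dollars

E[payout] = (5/34)·190 + (12/34)·9 + (17/34)·1 = 1075/34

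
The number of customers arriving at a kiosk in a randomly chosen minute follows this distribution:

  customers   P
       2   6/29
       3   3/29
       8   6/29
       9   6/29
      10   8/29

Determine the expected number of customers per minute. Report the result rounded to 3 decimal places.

E[X] = (6/29)·2 + (3/29)·3 + (6/29)·8 + (6/29)·9 + (8/29)·10
     = 7 ≈ 7.000

7.000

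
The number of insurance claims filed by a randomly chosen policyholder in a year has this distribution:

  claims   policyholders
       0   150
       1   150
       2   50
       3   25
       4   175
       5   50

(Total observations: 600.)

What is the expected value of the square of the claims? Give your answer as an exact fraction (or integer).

185/24

Total = 600, so P(claims=0) = 150/600, etc.
E[X²] = (1/4)·0 + (1/4)·1 + (1/12)·4 + (1/24)·9 + (7/24)·16 + (1/12)·25
     = 185/24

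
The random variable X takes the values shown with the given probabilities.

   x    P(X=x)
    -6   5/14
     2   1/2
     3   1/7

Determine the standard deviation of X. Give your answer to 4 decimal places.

E[X] = -5/7, E[X²] = 113/7
Var(X) = E[X²] − (E[X])² = 113/7 − 25/49 = 766/49
SD(X) = √(766/49) ≈ 3.9538

3.9538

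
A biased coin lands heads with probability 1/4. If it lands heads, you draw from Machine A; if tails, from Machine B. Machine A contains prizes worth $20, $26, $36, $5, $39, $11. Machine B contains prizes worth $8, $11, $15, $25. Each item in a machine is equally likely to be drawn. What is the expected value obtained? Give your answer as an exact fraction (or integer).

E[X | Machine A] = (20 + 26 + 36 + 5 + 39 + 11)/6 = 137/6
E[X | Machine B] = (8 + 11 + 15 + 25)/4 = 59/4
E[X] = (1/4)·137/6 + (3/4)·59/4 = 805/48

805/48 dollars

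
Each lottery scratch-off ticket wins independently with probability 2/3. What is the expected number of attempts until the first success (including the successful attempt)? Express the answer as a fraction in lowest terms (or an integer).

For a geometric distribution, E[trials] = 1/p = 1/(2/3) = 3/2.

3/2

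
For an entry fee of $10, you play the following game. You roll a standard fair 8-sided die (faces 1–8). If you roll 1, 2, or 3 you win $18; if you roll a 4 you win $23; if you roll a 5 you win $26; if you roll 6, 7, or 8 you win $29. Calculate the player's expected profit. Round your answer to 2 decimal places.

$13.75

E[payout] = (3/8)·18 + (1/8)·23 + (1/8)·26 + (3/8)·29 = 95/4
Expected profit = 95/4 − 10 = 55/4 ≈ $13.75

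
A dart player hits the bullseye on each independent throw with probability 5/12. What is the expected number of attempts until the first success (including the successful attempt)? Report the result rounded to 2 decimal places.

2.40

For a geometric distribution, E[trials] = 1/p = 1/(5/12) = 12/5.
≈ 2.40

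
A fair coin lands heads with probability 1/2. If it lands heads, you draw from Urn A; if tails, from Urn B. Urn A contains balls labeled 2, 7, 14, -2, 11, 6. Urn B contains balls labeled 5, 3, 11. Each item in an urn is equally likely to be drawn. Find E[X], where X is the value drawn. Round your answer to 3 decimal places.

6.333

E[X | Urn A] = (2 + 7 + 14 − 2 + 11 + 6)/6 = 19/3
E[X | Urn B] = (5 + 3 + 11)/3 = 19/3
E[X] = (1/2)·19/3 + (1/2)·19/3 = 19/3 ≈ 6.333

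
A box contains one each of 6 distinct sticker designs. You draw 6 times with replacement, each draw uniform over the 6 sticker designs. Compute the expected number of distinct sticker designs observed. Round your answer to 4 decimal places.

Let Xⱼ=1 if type j appears at least once. P(Xⱼ=1) = 1 − ((6−1)/6)^6 = 31031/46656.
E[#distinct] = 6·31031/46656 = 31031/7776.
≈ 3.9906

3.9906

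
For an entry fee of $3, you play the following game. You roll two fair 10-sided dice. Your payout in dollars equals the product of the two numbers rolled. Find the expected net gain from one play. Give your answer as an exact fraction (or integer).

Distribution of the product of the two numbers rolled: 1 w.p. 1/100, 2 w.p. 1/50, 3 w.p. 1/50, 4 w.p. 3/100, 5 w.p. 1/50, 6 w.p. 1/25, …
E[payout] = (1/100)·1 + (1/50)·2 + (1/50)·3 + (3/100)·4 + (1/50)·5 + (1/25)·6 + (1/50)·7 + (1/25)·8 + (3/100)·9 + (1/25)·10 + (1/25)·12 + (1/50)·14 + (1/50)·15 + (3/100)·16 + (1/25)·18 + (1/25)·20 + (1/50)·21 + (1/25)·24 + (1/100)·25 + (1/50)·27 + (1/50)·28 + (1/25)·30 + (1/50)·32 + (1/50)·35 + (3/100)·36 + (1/25)·40 + (1/50)·42 + (1/50)·45 + (1/50)·48 + (1/100)·49 + (1/50)·50 + (1/50)·54 + (1/50)·56 + (1/50)·60 + (1/50)·63 + (1/100)·64 + (1/50)·70 + (1/50)·72 + (1/50)·80 + (1/100)·81 + (1/50)·90 + (1/100)·100 = 121/4
Expected profit = 121/4 − 3 = 109/4

109/4 dollars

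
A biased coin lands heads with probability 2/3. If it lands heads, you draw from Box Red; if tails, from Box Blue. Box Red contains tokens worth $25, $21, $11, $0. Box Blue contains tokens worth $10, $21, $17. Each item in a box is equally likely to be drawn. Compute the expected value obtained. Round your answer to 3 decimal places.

$14.833

E[X | Box Red] = (25 + 21 + 11 + 0)/4 = 57/4
E[X | Box Blue] = (10 + 21 + 17)/3 = 16
E[X] = (2/3)·57/4 + (1/3)·16 = 89/6 ≈ 14.833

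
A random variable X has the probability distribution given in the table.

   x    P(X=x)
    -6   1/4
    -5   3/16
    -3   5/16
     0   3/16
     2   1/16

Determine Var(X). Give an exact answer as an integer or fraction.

E[X] = (1/4)·(-6) + (3/16)·(-5) + (5/16)·(-3) + (3/16)·0 + (1/16)·2 = -13/4
E[X²] = (1/4)·36 + (3/16)·25 + (5/16)·9 + (3/16)·0 + (1/16)·4 = 67/4
Var(X) = 67/4 − (-13/4)² = 99/16

99/16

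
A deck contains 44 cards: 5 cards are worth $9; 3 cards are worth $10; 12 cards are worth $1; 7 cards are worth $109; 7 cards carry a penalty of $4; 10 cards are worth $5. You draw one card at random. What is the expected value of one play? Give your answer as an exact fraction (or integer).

E[payout] = (5/44)·9 + (3/44)·10 + (12/44)·1 + (7/44)·109 + (7/44)·(-4) + (10/44)·5 = 218/11

218/11 dollars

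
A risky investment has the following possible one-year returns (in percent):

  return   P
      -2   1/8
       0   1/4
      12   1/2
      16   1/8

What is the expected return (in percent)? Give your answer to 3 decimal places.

E[X] = (1/8)·(-2) + (1/4)·0 + (1/2)·12 + (1/8)·16
     = 31/4 ≈ 7.750

7.750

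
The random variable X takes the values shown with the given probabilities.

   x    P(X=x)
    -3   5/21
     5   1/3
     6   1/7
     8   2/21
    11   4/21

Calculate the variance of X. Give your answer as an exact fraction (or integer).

1448/63

E[X] = (5/21)·(-3) + (1/3)·5 + (1/7)·6 + (2/21)·8 + (4/21)·11 = 14/3
E[X²] = (5/21)·9 + (1/3)·25 + (1/7)·36 + (2/21)·64 + (4/21)·121 = 940/21
Var(X) = 940/21 − (14/3)² = 1448/63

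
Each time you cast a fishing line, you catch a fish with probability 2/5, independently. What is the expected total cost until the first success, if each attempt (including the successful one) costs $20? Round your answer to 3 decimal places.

$50.000

E[#attempts] = 1/p = 5/2; E[cost] = 20·5/2 = 50.
≈ 50.000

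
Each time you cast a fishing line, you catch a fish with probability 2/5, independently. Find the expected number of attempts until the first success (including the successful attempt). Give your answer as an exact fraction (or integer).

For a geometric distribution, E[trials] = 1/p = 1/(2/5) = 5/2.

5/2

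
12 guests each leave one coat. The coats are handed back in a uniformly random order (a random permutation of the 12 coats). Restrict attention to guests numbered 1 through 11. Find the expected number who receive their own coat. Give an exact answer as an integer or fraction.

11/12

Let Xᵢ = 1 if person i gets their own coat. For each i, P(Xᵢ=1) = 1/12.
By linearity of expectation, E[X₁+…+X_11] = 11·(1/12) = 11/12.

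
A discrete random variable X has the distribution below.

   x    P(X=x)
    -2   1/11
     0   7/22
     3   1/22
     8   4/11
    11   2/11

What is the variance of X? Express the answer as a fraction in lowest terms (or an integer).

E[X] = (1/11)·(-2) + (7/22)·0 + (1/22)·3 + (4/11)·8 + (2/11)·11 = 107/22
E[X²] = (1/11)·4 + (7/22)·0 + (1/22)·9 + (4/11)·64 + (2/11)·121 = 1013/22
Var(X) = 1013/22 − (107/22)² = 10837/484

10837/484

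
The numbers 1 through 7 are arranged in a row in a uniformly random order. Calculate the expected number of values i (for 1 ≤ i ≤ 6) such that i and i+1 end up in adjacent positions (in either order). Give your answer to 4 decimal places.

1.7143

For each i ∈ {1,…,6}, let Xᵢ = 1 if i and i+1 are adjacent. P(Xᵢ=1) = 2·(7−1)!/7! = 2/7.
By linearity, E[ΣXᵢ] = (6)·(2/7) = 12/7.
≈ 1.7143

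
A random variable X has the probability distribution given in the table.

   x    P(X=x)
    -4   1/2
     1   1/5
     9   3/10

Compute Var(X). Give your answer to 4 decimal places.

31.6900

E[X] = (1/2)·(-4) + (1/5)·1 + (3/10)·9 = 9/10
E[X²] = (1/2)·16 + (1/5)·1 + (3/10)·81 = 65/2
Var(X) = 65/2 − (9/10)² = 3169/100 ≈ 31.6900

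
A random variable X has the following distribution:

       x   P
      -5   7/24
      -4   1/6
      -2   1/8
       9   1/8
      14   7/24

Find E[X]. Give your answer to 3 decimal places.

2.833

E[X] = (7/24)·(-5) + (1/6)·(-4) + (1/8)·(-2) + (1/8)·9 + (7/24)·14
     = 17/6 ≈ 2.833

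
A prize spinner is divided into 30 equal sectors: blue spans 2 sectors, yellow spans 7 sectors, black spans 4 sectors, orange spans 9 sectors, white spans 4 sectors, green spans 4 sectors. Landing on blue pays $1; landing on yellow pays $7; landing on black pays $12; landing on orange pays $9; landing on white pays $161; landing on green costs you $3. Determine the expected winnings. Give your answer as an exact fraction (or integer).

E[payout] = (2/30)·1 + (7/30)·7 + (4/30)·12 + (9/30)·9 + (4/30)·161 + (4/30)·(-3) = 406/15

406/15 dollars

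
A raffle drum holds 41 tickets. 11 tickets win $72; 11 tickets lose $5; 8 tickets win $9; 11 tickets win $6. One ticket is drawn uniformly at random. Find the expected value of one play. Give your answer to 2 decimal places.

$21.34

E[payout] = (11/41)·72 + (11/41)·(-5) + (8/41)·9 + (11/41)·6 = 875/41
≈ $21.34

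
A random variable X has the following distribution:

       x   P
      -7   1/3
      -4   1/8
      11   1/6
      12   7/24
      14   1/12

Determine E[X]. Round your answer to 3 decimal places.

3.667

E[X] = (1/3)·(-7) + (1/8)·(-4) + (1/6)·11 + (7/24)·12 + (1/12)·14
     = 11/3 ≈ 3.667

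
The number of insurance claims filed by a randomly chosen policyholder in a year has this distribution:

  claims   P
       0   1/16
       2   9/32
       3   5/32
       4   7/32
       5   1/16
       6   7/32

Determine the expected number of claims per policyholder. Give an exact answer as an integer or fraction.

113/32

E[X] = (1/16)·0 + (9/32)·2 + (5/32)·3 + (7/32)·4 + (1/16)·5 + (7/32)·6
     = 113/32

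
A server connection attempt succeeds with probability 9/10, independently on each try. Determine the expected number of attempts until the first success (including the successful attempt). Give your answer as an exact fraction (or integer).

10/9

For a geometric distribution, E[trials] = 1/p = 1/(9/10) = 10/9.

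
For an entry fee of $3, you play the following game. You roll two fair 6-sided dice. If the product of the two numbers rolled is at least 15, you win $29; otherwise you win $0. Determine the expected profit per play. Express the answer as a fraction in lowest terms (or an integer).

269/36 dollars

E[payout] = (23/36)·0 + (13/36)·29 = 377/36
Expected profit = 377/36 − 3 = 269/36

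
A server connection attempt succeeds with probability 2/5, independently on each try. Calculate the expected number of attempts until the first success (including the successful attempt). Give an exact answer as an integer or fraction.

5/2

For a geometric distribution, E[trials] = 1/p = 1/(2/5) = 5/2.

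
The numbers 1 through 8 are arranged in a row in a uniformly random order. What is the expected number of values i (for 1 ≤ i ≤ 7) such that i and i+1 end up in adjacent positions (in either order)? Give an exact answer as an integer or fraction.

7/4

For each i ∈ {1,…,7}, let Xᵢ = 1 if i and i+1 are adjacent. P(Xᵢ=1) = 2·(8−1)!/8! = 2/8.
By linearity, E[ΣXᵢ] = (7)·(2/8) = 7/4.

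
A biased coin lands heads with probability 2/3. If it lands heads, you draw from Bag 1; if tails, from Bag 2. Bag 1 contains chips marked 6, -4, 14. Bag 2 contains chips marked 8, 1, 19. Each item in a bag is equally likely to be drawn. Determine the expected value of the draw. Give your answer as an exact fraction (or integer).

E[X | Bag 1] = (6 − 4 + 14)/3 = 16/3
E[X | Bag 2] = (8 + 1 + 19)/3 = 28/3
E[X] = (2/3)·16/3 + (1/3)·28/3 = 20/3

20/3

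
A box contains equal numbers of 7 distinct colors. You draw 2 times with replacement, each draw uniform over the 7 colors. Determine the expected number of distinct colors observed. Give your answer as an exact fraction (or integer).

Let Xⱼ=1 if type j appears at least once. P(Xⱼ=1) = 1 − ((7−1)/7)^2 = 13/49.
E[#distinct] = 7·13/49 = 13/7.

13/7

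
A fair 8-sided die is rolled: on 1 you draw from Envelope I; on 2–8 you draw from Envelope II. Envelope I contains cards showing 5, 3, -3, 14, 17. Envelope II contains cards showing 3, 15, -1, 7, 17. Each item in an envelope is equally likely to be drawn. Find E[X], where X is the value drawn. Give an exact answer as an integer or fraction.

E[X | Envelope I] = (5 + 3 − 3 + 14 + 17)/5 = 36/5
E[X | Envelope II] = (3 + 15 − 1 + 7 + 17)/5 = 41/5
E[X] = (1/8)·36/5 + (7/8)·41/5 = 323/40

323/40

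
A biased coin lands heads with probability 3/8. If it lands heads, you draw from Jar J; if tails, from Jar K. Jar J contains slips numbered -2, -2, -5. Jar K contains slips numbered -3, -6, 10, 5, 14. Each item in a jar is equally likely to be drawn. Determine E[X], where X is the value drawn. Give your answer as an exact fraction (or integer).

11/8

E[X | Jar J] = (-2 − 2 − 5)/3 = -3
E[X | Jar K] = (-3 − 6 + 10 + 5 + 14)/5 = 4
E[X] = (3/8)·(-3) + (5/8)·4 = 11/8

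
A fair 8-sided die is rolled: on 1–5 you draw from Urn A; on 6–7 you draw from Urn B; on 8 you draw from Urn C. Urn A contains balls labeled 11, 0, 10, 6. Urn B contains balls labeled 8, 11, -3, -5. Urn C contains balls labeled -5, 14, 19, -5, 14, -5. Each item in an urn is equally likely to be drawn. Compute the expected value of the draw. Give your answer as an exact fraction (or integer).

E[X | Urn A] = (11 + 0 + 10 + 6)/4 = 27/4
E[X | Urn B] = (8 + 11 − 3 − 5)/4 = 11/4
E[X | Urn C] = (-5 + 14 + 19 − 5 + 14 − 5)/6 = 16/3
E[X] = (5/8)·27/4 + (1/4)·11/4 + (1/8)·16/3 = 535/96

535/96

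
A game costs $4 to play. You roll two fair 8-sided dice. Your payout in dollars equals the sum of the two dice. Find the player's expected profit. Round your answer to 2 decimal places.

Distribution of the sum of the two dice: 2 w.p. 1/64, 3 w.p. 1/32, 4 w.p. 3/64, 5 w.p. 1/16, 6 w.p. 5/64, 7 w.p. 3/32, …
E[payout] = (1/64)·2 + (1/32)·3 + (3/64)·4 + (1/16)·5 + (5/64)·6 + (3/32)·7 + (7/64)·8 + (1/8)·9 + (7/64)·10 + (3/32)·11 + (5/64)·12 + (1/16)·13 + (3/64)·14 + (1/32)·15 + (1/64)·16 = 9
Expected profit = 9 − 4 = 5 ≈ $5.00

$5.00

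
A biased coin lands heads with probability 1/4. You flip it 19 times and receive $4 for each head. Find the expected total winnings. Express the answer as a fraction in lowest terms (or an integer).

E[#heads] = 19·1/4 = 19/4 (linearity over flips).
E[winnings] = 4·19/4 = 19.

$19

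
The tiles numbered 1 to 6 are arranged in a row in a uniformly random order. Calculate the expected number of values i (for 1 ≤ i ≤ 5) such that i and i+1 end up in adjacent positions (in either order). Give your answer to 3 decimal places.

For each i ∈ {1,…,5}, let Xᵢ = 1 if i and i+1 are adjacent. P(Xᵢ=1) = 2·(6−1)!/6! = 2/6.
By linearity, E[ΣXᵢ] = (5)·(2/6) = 5/3.
≈ 1.667

1.667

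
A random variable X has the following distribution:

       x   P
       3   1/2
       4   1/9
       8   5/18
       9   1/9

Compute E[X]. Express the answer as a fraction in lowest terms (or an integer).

E[X] = (1/2)·3 + (1/9)·4 + (5/18)·8 + (1/9)·9
     = 31/6

31/6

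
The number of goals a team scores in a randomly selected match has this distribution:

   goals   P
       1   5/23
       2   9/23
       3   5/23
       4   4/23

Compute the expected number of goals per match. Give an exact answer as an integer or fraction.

E[X] = (5/23)·1 + (9/23)·2 + (5/23)·3 + (4/23)·4
     = 54/23

54/23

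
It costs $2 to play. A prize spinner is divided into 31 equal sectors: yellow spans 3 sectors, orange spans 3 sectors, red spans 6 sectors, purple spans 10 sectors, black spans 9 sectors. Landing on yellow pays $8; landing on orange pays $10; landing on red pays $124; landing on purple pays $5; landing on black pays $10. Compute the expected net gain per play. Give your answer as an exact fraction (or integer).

E[payout] = (3/31)·8 + (3/31)·10 + (6/31)·124 + (10/31)·5 + (9/31)·10 = 938/31
Expected profit = 938/31 − 2 = 876/31

876/31 dollars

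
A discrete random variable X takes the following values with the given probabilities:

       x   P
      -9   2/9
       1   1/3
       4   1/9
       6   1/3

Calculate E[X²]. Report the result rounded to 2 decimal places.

E[X²] = (2/9)·81 + (1/3)·1 + (1/9)·16 + (1/3)·36
     = 289/9 ≈ 32.11

32.11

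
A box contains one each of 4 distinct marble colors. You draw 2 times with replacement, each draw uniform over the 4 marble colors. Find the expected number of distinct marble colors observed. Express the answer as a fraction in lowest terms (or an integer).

Let Xⱼ=1 if type j appears at least once. P(Xⱼ=1) = 1 − ((4−1)/4)^2 = 7/16.
E[#distinct] = 4·7/16 = 7/4.

7/4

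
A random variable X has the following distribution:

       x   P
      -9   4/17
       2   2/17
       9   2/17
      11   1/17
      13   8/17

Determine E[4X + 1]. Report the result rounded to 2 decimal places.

E[4x+1] = (4/17)·(-35) + (2/17)·9 + (2/17)·37 + (1/17)·45 + (8/17)·53
     = 421/17 ≈ 24.76

24.76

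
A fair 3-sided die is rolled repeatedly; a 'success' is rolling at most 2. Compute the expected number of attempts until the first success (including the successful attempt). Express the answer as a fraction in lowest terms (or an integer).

For a geometric distribution, E[trials] = 1/p = 1/(2/3) = 3/2.

3/2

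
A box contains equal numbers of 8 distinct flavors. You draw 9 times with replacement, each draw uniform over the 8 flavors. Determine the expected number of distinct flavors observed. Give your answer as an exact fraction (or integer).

Let Xⱼ=1 if type j appears at least once. P(Xⱼ=1) = 1 − ((8−1)/8)^9 = 93864121/134217728.
E[#distinct] = 8·93864121/134217728 = 93864121/16777216.

93864121/16777216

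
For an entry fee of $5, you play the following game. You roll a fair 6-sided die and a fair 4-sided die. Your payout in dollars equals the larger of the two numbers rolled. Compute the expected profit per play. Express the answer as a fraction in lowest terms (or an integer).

-13/12 dollars

Distribution of the larger of the two numbers rolled: 1 w.p. 1/24, 2 w.p. 1/8, 3 w.p. 5/24, 4 w.p. 7/24, 5 w.p. 1/6, 6 w.p. 1/6
E[payout] = (1/24)·1 + (1/8)·2 + (5/24)·3 + (7/24)·4 + (1/6)·5 + (1/6)·6 = 47/12
Expected profit = 47/12 − 5 = -13/12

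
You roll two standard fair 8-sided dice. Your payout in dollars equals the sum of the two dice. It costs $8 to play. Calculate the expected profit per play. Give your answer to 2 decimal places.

$1.00

Distribution of the sum of the two dice: 2 w.p. 1/64, 3 w.p. 1/32, 4 w.p. 3/64, 5 w.p. 1/16, 6 w.p. 5/64, 7 w.p. 3/32, …
E[payout] = (1/64)·2 + (1/32)·3 + (3/64)·4 + (1/16)·5 + (5/64)·6 + (3/32)·7 + (7/64)·8 + (1/8)·9 + (7/64)·10 + (3/32)·11 + (5/64)·12 + (1/16)·13 + (3/64)·14 + (1/32)·15 + (1/64)·16 = 9
Expected profit = 9 − 8 = 1 ≈ $1.00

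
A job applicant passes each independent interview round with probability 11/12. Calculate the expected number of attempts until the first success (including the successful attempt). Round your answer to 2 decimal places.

1.09

For a geometric distribution, E[trials] = 1/p = 1/(11/12) = 12/11.
≈ 1.09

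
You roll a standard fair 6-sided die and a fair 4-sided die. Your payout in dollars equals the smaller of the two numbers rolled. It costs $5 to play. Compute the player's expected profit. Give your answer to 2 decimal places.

Distribution of the smaller of the two numbers rolled: 1 w.p. 3/8, 2 w.p. 7/24, 3 w.p. 5/24, 4 w.p. 1/8
E[payout] = (3/8)·1 + (7/24)·2 + (5/24)·3 + (1/8)·4 = 25/12
Expected profit = 25/12 − 5 = -35/12 ≈ -$2.92

-$2.92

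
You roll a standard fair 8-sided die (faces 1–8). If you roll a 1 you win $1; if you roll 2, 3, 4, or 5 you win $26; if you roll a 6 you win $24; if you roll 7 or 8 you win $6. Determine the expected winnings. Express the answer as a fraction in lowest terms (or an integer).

141/8 dollars

E[payout] = (1/8)·1 + (1/4)·6 + (1/8)·24 + (1/2)·26 = 141/8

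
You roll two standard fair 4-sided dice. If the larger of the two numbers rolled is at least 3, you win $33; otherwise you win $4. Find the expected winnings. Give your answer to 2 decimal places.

$25.75

E[payout] = (1/4)·4 + (3/4)·33 = 103/4
≈ $25.75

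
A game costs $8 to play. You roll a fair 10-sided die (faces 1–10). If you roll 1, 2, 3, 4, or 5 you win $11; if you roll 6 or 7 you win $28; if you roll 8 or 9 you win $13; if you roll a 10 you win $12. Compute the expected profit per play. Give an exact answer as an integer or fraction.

E[payout] = (1/2)·11 + (1/10)·12 + (1/5)·13 + (1/5)·28 = 149/10
Expected profit = 149/10 − 8 = 69/10

69/10 dollars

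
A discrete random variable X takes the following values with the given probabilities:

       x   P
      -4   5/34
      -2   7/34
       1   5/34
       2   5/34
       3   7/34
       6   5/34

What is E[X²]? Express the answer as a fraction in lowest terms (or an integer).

E[X²] = (5/34)·16 + (7/34)·4 + (5/34)·1 + (5/34)·4 + (7/34)·9 + (5/34)·36
     = 188/17

188/17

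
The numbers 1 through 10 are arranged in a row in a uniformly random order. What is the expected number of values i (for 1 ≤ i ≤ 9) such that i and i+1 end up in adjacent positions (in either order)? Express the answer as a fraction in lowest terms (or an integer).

For each i ∈ {1,…,9}, let Xᵢ = 1 if i and i+1 are adjacent. P(Xᵢ=1) = 2·(10−1)!/10! = 2/10.
By linearity, E[ΣXᵢ] = (9)·(2/10) = 9/5.

9/5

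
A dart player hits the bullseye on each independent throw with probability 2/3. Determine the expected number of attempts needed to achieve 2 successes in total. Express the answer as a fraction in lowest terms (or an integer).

3

By linearity (sum of 2 independent geometric waits), E[trials] = 2/p = 2/(2/3) = 3.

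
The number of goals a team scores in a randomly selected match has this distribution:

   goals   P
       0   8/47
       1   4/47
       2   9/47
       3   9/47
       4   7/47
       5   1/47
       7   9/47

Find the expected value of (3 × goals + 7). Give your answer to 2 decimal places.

E[3x+7] = (8/47)·7 + (4/47)·10 + (9/47)·13 + (9/47)·16 + (7/47)·19 + (1/47)·22 + (9/47)·28
     = 764/47 ≈ 16.26

16.26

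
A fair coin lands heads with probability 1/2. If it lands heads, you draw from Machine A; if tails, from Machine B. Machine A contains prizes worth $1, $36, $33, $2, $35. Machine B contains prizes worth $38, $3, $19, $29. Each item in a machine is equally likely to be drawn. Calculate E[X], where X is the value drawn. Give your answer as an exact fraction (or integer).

873/40 dollars

E[X | Machine A] = (1 + 36 + 33 + 2 + 35)/5 = 107/5
E[X | Machine B] = (38 + 3 + 19 + 29)/4 = 89/4
E[X] = (1/2)·107/5 + (1/2)·89/4 = 873/40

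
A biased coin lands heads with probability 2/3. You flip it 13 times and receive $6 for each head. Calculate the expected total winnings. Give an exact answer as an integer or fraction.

E[#heads] = 13·2/3 = 26/3 (linearity over flips).
E[winnings] = 6·26/3 = 52.

$52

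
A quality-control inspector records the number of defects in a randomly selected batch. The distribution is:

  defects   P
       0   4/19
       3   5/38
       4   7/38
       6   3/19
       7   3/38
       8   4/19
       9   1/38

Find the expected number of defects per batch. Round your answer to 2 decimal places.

E[X] = (4/19)·0 + (5/38)·3 + (7/38)·4 + (3/19)·6 + (3/38)·7 + (4/19)·8 + (1/38)·9
     = 173/38 ≈ 4.55

4.55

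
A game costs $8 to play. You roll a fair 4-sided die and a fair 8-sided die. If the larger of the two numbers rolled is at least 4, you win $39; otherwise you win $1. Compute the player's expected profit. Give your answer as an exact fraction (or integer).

325/16 dollars

E[payout] = (9/32)·1 + (23/32)·39 = 453/16
Expected profit = 453/16 − 8 = 325/16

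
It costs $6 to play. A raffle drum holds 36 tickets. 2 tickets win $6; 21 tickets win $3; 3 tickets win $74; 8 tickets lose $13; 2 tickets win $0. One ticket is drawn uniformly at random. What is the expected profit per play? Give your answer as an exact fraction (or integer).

E[payout] = (2/36)·6 + (21/36)·3 + (3/36)·74 + (8/36)·(-13) + (2/36)·0 = 193/36
Expected profit = 193/36 − 6 = -23/36

-23/36 dollars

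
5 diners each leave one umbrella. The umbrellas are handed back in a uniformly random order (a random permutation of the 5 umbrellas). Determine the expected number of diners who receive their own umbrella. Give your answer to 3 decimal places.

Let Xᵢ = 1 if person i gets their own umbrella. For each i, P(Xᵢ=1) = 1/5.
By linearity of expectation, E[X₁+…+X_5] = 5·(1/5) = 1.
≈ 1.000

1.000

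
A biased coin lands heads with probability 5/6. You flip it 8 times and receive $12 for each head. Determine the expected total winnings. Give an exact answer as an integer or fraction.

$80

E[#heads] = 8·5/6 = 20/3 (linearity over flips).
E[winnings] = 12·20/3 = 80.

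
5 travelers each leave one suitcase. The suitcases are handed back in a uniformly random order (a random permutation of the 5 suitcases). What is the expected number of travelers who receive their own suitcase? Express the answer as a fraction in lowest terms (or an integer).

Let Xᵢ = 1 if person i gets their own suitcase. For each i, P(Xᵢ=1) = 1/5.
By linearity of expectation, E[X₁+…+X_5] = 5·(1/5) = 1.

1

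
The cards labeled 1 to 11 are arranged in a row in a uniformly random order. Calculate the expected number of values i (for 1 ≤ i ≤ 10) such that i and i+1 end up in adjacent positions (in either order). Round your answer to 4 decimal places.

For each i ∈ {1,…,10}, let Xᵢ = 1 if i and i+1 are adjacent. P(Xᵢ=1) = 2·(11−1)!/11! = 2/11.
By linearity, E[ΣXᵢ] = (10)·(2/11) = 20/11.
≈ 1.8182

1.8182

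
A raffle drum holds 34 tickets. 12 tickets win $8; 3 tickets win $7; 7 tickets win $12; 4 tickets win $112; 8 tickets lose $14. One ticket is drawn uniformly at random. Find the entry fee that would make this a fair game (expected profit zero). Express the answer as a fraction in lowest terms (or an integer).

E[payout] = (12/34)·8 + (3/34)·7 + (7/34)·12 + (4/34)·112 + (8/34)·(-14) = 537/34
Fair fee = E[payout] = 537/34

537/34 dollars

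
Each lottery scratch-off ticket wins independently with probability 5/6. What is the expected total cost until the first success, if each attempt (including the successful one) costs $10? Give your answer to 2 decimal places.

$12.00

E[#attempts] = 1/p = 6/5; E[cost] = 10·6/5 = 12.
≈ 12.00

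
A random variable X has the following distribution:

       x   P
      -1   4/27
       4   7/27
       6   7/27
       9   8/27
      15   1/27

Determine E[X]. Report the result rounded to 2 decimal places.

E[X] = (4/27)·(-1) + (7/27)·4 + (7/27)·6 + (8/27)·9 + (1/27)·15
     = 17/3 ≈ 5.67

5.67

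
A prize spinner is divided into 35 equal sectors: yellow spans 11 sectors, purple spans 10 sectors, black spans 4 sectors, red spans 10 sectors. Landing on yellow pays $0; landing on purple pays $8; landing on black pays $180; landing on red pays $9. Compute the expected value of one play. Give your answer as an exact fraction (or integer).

178/7 dollars

E[payout] = (11/35)·0 + (10/35)·8 + (4/35)·180 + (10/35)·9 = 178/7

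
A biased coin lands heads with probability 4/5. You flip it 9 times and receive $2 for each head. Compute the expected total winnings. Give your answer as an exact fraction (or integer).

E[#heads] = 9·4/5 = 36/5 (linearity over flips).
E[winnings] = 2·36/5 = 72/5.

72/5 dollars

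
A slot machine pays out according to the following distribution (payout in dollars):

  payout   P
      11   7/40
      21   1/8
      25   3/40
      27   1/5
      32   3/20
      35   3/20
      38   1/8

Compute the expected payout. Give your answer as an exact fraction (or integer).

E[X] = (7/40)·11 + (1/8)·21 + (3/40)·25 + (1/5)·27 + (3/20)·32 + (3/20)·35 + (1/8)·38
     = 213/8

213/8 dollars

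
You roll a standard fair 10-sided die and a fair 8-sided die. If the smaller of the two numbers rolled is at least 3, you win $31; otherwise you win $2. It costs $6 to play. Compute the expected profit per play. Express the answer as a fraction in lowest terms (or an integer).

67/5 dollars

E[payout] = (2/5)·2 + (3/5)·31 = 97/5
Expected profit = 97/5 − 6 = 67/5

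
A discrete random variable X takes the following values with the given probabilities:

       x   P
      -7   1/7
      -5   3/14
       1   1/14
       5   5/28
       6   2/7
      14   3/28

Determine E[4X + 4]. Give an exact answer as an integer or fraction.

87/7

E[4x+4] = (1/7)·(-24) + (3/14)·(-16) + (1/14)·8 + (5/28)·24 + (2/7)·28 + (3/28)·60
     = 87/7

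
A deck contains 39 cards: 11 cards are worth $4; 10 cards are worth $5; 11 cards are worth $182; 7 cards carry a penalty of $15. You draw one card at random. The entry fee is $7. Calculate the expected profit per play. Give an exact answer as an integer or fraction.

1718/39 dollars

E[payout] = (11/39)·4 + (10/39)·5 + (11/39)·182 + (7/39)·(-15) = 1991/39
Expected profit = 1991/39 − 7 = 1718/39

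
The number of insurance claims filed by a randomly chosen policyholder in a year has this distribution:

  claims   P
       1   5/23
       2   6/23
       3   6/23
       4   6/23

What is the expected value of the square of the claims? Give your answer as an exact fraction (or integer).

179/23

E[X²] = (5/23)·1 + (6/23)·4 + (6/23)·9 + (6/23)·16
     = 179/23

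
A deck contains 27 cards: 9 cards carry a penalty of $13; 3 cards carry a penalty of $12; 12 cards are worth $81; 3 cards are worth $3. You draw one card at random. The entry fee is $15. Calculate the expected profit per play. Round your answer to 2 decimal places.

E[payout] = (9/27)·(-13) + (3/27)·(-12) + (12/27)·81 + (3/27)·3 = 92/3
Expected profit = 92/3 − 15 = 47/3 ≈ $15.67

$15.67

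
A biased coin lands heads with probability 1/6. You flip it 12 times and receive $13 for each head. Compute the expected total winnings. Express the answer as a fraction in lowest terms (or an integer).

$26

E[#heads] = 12·1/6 = 2 (linearity over flips).
E[winnings] = 13·2 = 26.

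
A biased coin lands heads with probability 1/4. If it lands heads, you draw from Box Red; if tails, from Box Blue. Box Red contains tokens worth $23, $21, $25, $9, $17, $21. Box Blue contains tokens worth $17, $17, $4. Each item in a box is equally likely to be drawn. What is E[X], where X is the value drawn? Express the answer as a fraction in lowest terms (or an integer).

E[X | Box Red] = (23 + 21 + 25 + 9 + 17 + 21)/6 = 58/3
E[X | Box Blue] = (17 + 17 + 4)/3 = 38/3
E[X] = (1/4)·58/3 + (3/4)·38/3 = 43/3

43/3 dollars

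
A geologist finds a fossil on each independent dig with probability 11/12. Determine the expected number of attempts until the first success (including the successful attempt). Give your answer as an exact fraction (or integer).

For a geometric distribution, E[trials] = 1/p = 1/(11/12) = 12/11.

12/11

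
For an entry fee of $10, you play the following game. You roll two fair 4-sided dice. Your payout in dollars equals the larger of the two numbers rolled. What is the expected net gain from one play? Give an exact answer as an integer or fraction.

Distribution of the larger of the two numbers rolled: 1 w.p. 1/16, 2 w.p. 3/16, 3 w.p. 5/16, 4 w.p. 7/16
E[payout] = (1/16)·1 + (3/16)·2 + (5/16)·3 + (7/16)·4 = 25/8
Expected profit = 25/8 − 10 = -55/8

-55/8 dollars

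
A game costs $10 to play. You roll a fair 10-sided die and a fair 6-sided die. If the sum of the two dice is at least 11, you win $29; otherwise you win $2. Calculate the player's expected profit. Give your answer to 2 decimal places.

E[payout] = (13/20)·2 + (7/20)·29 = 229/20
Expected profit = 229/20 − 10 = 29/20 ≈ $1.45

$1.45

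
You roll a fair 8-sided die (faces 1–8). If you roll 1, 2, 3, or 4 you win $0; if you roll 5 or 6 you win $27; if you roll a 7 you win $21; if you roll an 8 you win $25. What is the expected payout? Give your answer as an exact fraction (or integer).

E[payout] = (1/2)·0 + (1/8)·21 + (1/8)·25 + (1/4)·27 = 25/2

25/2 dollars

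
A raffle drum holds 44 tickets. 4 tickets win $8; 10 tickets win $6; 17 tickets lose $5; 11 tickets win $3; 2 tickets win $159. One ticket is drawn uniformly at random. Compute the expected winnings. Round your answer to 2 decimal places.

$8.14

E[payout] = (4/44)·8 + (10/44)·6 + (17/44)·(-5) + (11/44)·3 + (2/44)·159 = 179/22
≈ $8.14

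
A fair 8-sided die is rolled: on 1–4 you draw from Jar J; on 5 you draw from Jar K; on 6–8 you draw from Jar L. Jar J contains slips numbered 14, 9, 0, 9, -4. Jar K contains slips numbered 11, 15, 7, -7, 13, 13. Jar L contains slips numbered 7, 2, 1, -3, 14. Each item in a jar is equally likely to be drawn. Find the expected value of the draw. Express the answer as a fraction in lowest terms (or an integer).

131/24

E[X | Jar J] = (14 + 9 + 0 + 9 − 4)/5 = 28/5
E[X | Jar K] = (11 + 15 + 7 − 7 + 13 + 13)/6 = 26/3
E[X | Jar L] = (7 + 2 + 1 − 3 + 14)/5 = 21/5
E[X] = (1/2)·28/5 + (1/8)·26/3 + (3/8)·21/5 = 131/24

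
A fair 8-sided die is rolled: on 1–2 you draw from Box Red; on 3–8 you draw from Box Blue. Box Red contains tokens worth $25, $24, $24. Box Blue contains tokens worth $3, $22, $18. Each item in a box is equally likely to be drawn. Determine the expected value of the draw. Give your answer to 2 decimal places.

$16.83

E[X | Box Red] = (25 + 24 + 24)/3 = 73/3
E[X | Box Blue] = (3 + 22 + 18)/3 = 43/3
E[X] = (1/4)·73/3 + (3/4)·43/3 = 101/6 ≈ 16.83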